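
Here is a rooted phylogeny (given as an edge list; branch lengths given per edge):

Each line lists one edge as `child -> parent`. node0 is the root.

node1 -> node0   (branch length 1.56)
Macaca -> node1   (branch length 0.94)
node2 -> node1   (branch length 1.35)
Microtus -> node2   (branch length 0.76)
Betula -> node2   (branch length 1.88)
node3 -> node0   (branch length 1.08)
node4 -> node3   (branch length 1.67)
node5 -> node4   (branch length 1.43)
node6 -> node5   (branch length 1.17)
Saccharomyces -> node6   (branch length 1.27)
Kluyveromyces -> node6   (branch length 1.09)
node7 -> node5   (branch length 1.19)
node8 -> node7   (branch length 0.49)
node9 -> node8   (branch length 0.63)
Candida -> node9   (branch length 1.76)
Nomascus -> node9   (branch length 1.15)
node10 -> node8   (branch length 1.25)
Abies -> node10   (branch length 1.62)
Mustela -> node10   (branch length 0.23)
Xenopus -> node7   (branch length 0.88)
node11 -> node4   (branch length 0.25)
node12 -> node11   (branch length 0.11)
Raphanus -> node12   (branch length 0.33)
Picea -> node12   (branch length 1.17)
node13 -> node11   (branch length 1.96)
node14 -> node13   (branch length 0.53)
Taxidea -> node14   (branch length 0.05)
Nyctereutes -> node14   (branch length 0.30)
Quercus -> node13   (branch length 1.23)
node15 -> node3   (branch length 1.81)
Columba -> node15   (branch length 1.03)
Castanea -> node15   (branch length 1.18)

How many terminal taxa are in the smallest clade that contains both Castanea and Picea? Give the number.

The MRCA of Castanea and Picea is the node subtending ((((Saccharomyces,Kluyveromyces),(((Candida,Nomascus),(Abies,Mustela)),Xenopus)),((Raphanus,Picea),((Taxidea,Nyctereutes),Quercus))),(Columba,Castanea)).
That clade contains 14 terminal taxa: Abies, Candida, Castanea, Columba, Kluyveromyces, Mustela, Nomascus, Nyctereutes, Picea, Quercus, Raphanus, Saccharomyces, Taxidea, Xenopus.

14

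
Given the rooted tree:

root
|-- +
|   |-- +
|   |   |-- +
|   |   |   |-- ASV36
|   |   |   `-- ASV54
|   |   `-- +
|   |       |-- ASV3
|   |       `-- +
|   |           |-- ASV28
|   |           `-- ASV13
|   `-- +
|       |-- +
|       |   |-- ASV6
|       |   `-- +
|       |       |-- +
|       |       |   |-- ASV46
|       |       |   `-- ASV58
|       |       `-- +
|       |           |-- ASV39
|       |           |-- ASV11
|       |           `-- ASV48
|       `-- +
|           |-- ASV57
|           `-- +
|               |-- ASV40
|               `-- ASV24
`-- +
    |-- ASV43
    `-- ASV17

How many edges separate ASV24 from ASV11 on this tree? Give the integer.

7

The MRCA of ASV24 and ASV11 is the node subtending ((ASV6,((ASV46,ASV58),(ASV39,ASV11,ASV48))),(ASV57,(ASV40,ASV24))).
From ASV24 up to that node: 3 branches. From ASV11 up to the same node: 4 branches. Total: 3 + 4 = 7.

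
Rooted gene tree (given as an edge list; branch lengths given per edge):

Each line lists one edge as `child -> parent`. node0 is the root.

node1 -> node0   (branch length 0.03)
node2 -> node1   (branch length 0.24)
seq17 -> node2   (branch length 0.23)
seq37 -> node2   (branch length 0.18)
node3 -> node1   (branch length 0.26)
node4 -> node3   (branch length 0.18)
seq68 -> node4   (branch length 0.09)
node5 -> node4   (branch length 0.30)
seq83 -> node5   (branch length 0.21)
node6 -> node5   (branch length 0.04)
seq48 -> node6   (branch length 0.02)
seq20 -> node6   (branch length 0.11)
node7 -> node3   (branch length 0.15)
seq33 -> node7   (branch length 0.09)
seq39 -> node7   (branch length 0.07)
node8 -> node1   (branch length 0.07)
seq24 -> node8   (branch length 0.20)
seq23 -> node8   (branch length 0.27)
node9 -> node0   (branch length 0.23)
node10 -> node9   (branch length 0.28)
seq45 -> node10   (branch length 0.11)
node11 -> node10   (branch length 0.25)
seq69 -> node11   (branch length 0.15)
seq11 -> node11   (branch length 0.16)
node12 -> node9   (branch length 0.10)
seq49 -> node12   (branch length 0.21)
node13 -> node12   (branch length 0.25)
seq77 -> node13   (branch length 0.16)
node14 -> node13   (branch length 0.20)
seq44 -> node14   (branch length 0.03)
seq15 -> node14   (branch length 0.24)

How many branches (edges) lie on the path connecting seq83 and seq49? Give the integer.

The MRCA of seq83 and seq49 is the root of the tree.
From seq83 up to that node: 5 branches. From seq49 up to the same node: 3 branches. Total: 5 + 3 = 8.

8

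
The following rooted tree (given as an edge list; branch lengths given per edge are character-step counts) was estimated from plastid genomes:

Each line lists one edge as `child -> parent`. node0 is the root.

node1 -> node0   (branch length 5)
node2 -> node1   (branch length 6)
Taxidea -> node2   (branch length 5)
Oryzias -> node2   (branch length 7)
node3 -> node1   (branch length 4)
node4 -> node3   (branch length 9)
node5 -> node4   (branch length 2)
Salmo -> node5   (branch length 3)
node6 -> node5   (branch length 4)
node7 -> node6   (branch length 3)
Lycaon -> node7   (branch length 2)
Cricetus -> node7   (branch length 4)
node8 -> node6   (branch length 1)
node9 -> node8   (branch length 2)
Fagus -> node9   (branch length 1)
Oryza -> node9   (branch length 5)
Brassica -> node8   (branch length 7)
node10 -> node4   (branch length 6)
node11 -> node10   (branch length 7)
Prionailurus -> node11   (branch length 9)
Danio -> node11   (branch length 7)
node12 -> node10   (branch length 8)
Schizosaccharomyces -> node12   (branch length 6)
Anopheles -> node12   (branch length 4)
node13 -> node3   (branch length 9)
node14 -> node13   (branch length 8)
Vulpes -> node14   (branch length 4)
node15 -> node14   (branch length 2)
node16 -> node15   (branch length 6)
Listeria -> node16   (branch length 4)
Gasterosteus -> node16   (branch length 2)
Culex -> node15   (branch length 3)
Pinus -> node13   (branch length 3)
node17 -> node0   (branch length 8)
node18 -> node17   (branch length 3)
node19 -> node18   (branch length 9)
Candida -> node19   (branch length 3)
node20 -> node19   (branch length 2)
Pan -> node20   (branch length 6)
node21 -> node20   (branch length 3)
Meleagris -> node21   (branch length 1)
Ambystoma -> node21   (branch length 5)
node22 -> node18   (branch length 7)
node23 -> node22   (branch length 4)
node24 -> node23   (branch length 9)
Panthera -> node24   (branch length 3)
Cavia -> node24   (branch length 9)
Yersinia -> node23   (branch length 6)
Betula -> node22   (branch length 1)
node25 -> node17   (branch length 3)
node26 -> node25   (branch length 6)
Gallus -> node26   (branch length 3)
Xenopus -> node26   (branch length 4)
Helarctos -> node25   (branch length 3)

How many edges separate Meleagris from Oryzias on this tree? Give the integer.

9

The MRCA of Meleagris and Oryzias is the root of the tree.
From Meleagris up to that node: 6 branches. From Oryzias up to the same node: 3 branches. Total: 6 + 3 = 9.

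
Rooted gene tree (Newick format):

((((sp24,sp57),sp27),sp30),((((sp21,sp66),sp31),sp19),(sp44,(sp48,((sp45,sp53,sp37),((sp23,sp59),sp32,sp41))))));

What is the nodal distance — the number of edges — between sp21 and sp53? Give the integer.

9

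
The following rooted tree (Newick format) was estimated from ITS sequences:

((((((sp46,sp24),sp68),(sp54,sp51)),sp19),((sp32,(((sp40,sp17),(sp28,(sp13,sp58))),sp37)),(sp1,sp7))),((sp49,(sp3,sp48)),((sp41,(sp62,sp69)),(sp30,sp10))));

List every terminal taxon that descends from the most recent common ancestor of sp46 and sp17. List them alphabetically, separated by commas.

Tracing sp46: it sits inside (sp46,sp24).
Tracing sp17: it sits inside (sp40,sp17).
The smallest clade enclosing both is (((((sp46,sp24),sp68),(sp54,sp51)),sp19),((sp32,(((sp40,sp17),(sp28,(sp13,sp58))),sp37)),(sp1,sp7))); the answer is its 15 terminal taxa in alphabetical order.

sp1, sp13, sp17, sp19, sp24, sp28, sp32, sp37, sp40, sp46, sp51, sp54, sp58, sp68, sp7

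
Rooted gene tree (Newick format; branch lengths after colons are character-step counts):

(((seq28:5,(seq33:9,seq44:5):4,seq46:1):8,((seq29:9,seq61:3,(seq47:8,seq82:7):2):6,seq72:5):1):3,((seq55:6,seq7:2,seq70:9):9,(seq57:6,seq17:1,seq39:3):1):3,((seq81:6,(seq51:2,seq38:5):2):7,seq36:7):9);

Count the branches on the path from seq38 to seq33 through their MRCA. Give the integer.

The MRCA of seq38 and seq33 is the root of the tree.
From seq38 up to that node: 4 branches. From seq33 up to the same node: 4 branches. Total: 4 + 4 = 8.

8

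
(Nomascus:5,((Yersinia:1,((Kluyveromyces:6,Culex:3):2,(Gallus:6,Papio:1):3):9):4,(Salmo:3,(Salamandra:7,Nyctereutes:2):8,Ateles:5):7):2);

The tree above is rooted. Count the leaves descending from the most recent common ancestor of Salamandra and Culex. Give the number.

9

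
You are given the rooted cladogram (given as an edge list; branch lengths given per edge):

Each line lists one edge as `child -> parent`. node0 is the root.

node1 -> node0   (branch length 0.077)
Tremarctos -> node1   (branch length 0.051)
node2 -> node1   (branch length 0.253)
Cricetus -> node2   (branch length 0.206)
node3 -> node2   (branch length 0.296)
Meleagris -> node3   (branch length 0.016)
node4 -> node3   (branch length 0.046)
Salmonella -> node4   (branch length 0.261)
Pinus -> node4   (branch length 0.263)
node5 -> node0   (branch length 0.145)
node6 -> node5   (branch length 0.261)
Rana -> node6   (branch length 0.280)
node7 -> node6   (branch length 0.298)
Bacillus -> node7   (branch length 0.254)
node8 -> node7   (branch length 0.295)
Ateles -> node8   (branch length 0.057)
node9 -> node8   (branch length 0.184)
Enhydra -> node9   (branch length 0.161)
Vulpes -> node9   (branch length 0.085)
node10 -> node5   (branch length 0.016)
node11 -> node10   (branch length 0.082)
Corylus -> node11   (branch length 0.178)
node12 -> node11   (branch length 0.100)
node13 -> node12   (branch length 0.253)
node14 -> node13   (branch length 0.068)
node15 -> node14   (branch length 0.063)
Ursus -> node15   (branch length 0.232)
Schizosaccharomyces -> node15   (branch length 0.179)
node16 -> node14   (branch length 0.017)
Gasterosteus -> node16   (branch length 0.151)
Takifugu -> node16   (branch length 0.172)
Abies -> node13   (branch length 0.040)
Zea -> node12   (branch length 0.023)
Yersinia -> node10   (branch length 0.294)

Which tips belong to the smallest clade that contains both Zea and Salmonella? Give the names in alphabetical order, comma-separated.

Tracing Zea: it sits inside ((((Ursus,Schizosaccharomyces),(Gasterosteus,Takifugu)),Abies),Zea).
Tracing Salmonella: it sits inside (Salmonella,Pinus).
The smallest clade enclosing both is the whole tree (their MRCA is the root), so the answer is all 18 tips in alphabetical order.

Abies, Ateles, Bacillus, Corylus, Cricetus, Enhydra, Gasterosteus, Meleagris, Pinus, Rana, Salmonella, Schizosaccharomyces, Takifugu, Tremarctos, Ursus, Vulpes, Yersinia, Zea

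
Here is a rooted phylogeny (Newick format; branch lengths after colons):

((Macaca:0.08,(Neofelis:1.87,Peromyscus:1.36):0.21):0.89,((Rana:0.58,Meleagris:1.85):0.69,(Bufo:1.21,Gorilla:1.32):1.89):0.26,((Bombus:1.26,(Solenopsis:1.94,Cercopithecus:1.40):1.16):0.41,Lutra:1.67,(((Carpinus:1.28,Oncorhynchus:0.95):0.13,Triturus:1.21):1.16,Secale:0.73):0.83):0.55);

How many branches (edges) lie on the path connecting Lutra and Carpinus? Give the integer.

The MRCA of Lutra and Carpinus is the node subtending ((Bombus,(Solenopsis,Cercopithecus)),Lutra,(((Carpinus,Oncorhynchus),Triturus),Secale)).
From Lutra up to that node: 1 branch. From Carpinus up to the same node: 4 branches. Total: 1 + 4 = 5.

5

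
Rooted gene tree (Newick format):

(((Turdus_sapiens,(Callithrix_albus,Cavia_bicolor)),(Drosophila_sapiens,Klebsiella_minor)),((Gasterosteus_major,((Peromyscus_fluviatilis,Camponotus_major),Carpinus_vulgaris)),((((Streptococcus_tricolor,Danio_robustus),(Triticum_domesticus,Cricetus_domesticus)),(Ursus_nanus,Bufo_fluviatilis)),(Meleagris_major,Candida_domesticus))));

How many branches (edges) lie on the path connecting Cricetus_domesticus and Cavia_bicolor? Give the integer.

10

The MRCA of Cricetus_domesticus and Cavia_bicolor is the root of the tree.
From Cricetus_domesticus up to that node: 6 branches. From Cavia_bicolor up to the same node: 4 branches. Total: 6 + 4 = 10.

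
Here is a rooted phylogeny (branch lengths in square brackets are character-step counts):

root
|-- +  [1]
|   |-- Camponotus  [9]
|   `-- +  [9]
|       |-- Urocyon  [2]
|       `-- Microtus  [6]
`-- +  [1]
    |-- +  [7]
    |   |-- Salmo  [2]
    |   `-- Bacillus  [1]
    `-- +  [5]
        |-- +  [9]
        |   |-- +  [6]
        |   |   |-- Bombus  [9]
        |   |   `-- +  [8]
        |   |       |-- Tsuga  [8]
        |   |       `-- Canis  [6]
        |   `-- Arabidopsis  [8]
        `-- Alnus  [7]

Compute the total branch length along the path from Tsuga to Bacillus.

44

The path runs Tsuga → … → MRCA → … → Bacillus; the MRCA is the node subtending ((Salmo,Bacillus),(((Bombus,(Tsuga,Canis)),Arabidopsis),Alnus)).
Branch lengths along that path: 8 + 8 + 6 + 9 + 5 + 7 + 1 = 44.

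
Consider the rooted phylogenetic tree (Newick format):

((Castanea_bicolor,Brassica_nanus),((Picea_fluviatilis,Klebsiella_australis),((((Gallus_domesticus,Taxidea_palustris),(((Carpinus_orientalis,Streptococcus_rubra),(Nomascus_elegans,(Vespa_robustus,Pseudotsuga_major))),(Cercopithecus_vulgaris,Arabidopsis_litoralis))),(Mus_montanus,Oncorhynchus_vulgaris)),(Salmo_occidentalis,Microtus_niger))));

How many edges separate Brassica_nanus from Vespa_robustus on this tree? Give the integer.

The MRCA of Brassica_nanus and Vespa_robustus is the root of the tree.
From Brassica_nanus up to that node: 2 branches. From Vespa_robustus up to the same node: 9 branches. Total: 2 + 9 = 11.

11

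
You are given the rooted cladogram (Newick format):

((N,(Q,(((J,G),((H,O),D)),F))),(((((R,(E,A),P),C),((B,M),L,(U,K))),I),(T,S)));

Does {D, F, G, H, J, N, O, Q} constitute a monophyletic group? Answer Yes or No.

Yes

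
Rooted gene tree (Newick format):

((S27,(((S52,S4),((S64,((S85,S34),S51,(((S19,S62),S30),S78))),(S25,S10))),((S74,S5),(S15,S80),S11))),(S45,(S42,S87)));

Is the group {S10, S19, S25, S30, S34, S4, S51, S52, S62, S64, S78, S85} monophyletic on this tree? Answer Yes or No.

Yes

The most recent common ancestor of these taxa subtends ((S52,S4),((S64,((S85,S34),S51,(((S19,S62),S30),S78))),(S25,S10))).
That clade has exactly 12 tips — every listed taxon and nothing else — so the group is monophyletic.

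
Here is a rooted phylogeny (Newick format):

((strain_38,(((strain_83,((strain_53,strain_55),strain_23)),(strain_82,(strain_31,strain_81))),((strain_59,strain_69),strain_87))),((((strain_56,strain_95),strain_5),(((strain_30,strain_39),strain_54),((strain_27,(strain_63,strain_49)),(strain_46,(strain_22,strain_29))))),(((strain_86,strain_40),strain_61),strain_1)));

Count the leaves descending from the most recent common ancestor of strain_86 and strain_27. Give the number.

16

The MRCA of strain_86 and strain_27 is the node subtending ((((strain_56,strain_95),strain_5),(((strain_30,strain_39),strain_54),((strain_27,(strain_63,strain_49)),(strain_46,(strain_22,strain_29))))),(((strain_86,strain_40),strain_61),strain_1)).
That clade contains 16 terminal taxa: strain_1, strain_22, strain_27, strain_29, strain_30, strain_39, strain_40, strain_46, strain_49, strain_5, strain_54, strain_56, strain_61, strain_63, strain_86, strain_95.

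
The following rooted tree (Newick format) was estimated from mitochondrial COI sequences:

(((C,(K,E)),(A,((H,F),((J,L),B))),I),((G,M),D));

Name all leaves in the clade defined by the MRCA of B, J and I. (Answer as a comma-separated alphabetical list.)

A, B, C, E, F, H, I, J, K, L

Tracing B: it sits inside ((J,L),B).
Tracing J: it sits inside (J,L).
Tracing I: it sits inside ((C,(K,E)),(A,((H,F),((J,L),B))),I).
The smallest clade enclosing all 3 is ((C,(K,E)),(A,((H,F),((J,L),B))),I); the answer is its 10 terminal taxa in alphabetical order.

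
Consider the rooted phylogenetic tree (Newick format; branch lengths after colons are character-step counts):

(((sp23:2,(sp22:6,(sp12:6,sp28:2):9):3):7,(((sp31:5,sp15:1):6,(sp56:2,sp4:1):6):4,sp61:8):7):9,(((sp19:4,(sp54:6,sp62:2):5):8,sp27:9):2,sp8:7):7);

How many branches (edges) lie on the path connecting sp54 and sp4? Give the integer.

The MRCA of sp54 and sp4 is the root of the tree.
From sp54 up to that node: 5 branches. From sp4 up to the same node: 5 branches. Total: 5 + 5 = 10.

10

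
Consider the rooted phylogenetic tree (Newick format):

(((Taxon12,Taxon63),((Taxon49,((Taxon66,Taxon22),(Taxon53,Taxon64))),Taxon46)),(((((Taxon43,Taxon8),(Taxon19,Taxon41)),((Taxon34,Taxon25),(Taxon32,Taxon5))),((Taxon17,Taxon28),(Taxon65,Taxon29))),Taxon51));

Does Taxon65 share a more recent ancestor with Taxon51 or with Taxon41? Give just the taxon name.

Taxon41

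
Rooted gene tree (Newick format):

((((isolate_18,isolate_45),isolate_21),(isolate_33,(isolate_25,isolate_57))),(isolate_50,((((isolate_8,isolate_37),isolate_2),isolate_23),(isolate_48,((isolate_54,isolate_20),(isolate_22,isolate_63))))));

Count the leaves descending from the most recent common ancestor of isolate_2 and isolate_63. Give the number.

9

The MRCA of isolate_2 and isolate_63 is the node subtending ((((isolate_8,isolate_37),isolate_2),isolate_23),(isolate_48,((isolate_54,isolate_20),(isolate_22,isolate_63)))).
That clade contains 9 terminal taxa: isolate_2, isolate_20, isolate_22, isolate_23, isolate_37, isolate_48, isolate_54, isolate_63, isolate_8.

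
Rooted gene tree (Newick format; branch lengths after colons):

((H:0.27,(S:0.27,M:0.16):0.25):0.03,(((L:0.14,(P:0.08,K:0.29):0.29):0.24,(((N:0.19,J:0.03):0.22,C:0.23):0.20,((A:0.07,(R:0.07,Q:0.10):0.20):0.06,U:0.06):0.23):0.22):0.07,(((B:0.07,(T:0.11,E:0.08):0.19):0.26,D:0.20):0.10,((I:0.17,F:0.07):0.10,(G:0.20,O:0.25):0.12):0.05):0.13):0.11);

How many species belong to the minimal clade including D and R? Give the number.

The MRCA of D and R is the node subtending (((L,(P,K)),(((N,J),C),((A,(R,Q)),U))),(((B,(T,E)),D),((I,F),(G,O)))).
That clade contains 18 terminal taxa: A, B, C, D, E, F, G, I, J, K, L, N, O, P, Q, R, T, U.

18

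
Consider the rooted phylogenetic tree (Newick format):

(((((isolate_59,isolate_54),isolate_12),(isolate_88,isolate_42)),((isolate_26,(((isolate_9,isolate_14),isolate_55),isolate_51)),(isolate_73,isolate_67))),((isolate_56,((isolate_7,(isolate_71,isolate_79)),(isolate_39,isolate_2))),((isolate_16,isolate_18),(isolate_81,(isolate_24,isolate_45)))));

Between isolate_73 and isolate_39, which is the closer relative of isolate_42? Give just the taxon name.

isolate_73

The MRCA of isolate_42 and isolate_73 subtends ((((isolate_59,isolate_54),isolate_12),(isolate_88,isolate_42)),((isolate_26,(((isolate_9,isolate_14),isolate_55),isolate_51)),(isolate_73,isolate_67))) (12 taxa).
The MRCA of isolate_42 and isolate_39 is the root, subtending the entire tree (23 taxa).
The first is nested inside the second, so isolate_42 shares a more recent common ancestor with isolate_73.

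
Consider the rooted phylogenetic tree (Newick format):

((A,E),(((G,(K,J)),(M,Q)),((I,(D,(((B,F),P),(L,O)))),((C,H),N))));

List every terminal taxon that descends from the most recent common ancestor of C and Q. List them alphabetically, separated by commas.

B, C, D, F, G, H, I, J, K, L, M, N, O, P, Q

Tracing C: it sits inside (C,H).
Tracing Q: it sits inside (M,Q).
The smallest clade enclosing both is (((G,(K,J)),(M,Q)),((I,(D,(((B,F),P),(L,O)))),((C,H),N))); the answer is its 15 terminal taxa in alphabetical order.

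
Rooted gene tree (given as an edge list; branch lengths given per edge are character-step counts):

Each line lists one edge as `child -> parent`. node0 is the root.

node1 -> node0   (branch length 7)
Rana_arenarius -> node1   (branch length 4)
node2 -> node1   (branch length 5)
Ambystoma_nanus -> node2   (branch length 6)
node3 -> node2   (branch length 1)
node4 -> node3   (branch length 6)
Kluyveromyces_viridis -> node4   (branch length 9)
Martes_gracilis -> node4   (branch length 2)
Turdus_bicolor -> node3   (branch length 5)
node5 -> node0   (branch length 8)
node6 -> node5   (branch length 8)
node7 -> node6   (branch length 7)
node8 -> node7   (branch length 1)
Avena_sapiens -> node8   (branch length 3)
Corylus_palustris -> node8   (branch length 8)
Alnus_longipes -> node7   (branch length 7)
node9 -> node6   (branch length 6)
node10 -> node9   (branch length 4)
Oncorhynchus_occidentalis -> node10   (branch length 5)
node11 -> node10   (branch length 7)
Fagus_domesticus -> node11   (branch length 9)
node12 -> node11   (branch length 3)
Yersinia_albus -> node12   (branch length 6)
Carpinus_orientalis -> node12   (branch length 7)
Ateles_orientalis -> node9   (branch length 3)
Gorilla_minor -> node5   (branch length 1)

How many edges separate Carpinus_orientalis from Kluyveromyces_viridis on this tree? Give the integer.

12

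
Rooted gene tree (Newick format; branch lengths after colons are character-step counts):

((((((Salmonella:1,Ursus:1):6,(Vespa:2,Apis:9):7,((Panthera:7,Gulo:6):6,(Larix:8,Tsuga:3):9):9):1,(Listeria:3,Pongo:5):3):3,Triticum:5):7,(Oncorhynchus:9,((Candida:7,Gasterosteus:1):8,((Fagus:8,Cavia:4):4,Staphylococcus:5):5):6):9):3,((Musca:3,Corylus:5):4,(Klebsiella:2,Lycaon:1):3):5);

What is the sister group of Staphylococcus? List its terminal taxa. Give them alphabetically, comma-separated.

Staphylococcus attaches to the tree at the node subtending ((Fagus,Cavia),Staphylococcus).
The other lineage descending from that same node — the sister group — is (Fagus,Cavia); its 2 tips in alphabetical order are the answer.

Cavia, Fagus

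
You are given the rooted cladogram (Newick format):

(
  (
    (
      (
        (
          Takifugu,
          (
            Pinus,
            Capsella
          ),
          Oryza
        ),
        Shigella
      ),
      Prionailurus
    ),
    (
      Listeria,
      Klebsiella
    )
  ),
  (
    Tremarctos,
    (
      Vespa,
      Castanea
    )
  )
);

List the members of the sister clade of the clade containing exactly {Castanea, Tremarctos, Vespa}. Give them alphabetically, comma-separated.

The clade containing exactly {Castanea, Tremarctos, Vespa} attaches directly to the root of the tree.
The other lineage descending from that same node — the sister group — is ((((Takifugu,(Pinus,Capsella),Oryza),Shigella),Prionailurus),(Listeria,Klebsiella)); its 8 tips in alphabetical order are the answer.

Capsella, Klebsiella, Listeria, Oryza, Pinus, Prionailurus, Shigella, Takifugu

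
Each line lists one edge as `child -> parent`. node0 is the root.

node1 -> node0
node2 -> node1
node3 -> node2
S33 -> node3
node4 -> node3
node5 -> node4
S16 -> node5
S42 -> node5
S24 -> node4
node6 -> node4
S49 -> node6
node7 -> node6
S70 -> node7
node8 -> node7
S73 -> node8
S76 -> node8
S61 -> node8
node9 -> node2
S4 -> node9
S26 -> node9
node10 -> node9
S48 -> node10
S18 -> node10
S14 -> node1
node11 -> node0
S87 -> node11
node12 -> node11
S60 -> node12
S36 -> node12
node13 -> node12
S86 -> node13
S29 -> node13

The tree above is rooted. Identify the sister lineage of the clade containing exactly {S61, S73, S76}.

The clade containing exactly {S61, S73, S76} attaches to the tree at the node subtending (S70,(S73,S76,S61)).
The other lineage descending from that same node — the sister group — is the single tip S70.

S70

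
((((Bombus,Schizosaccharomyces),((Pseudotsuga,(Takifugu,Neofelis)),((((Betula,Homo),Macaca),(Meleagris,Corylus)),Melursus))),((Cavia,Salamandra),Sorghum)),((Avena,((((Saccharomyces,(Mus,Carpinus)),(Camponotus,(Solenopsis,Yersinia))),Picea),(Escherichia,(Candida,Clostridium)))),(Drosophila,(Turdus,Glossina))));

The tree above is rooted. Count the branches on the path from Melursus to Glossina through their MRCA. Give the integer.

9

The MRCA of Melursus and Glossina is the root of the tree.
From Melursus up to that node: 5 branches. From Glossina up to the same node: 4 branches. Total: 5 + 4 = 9.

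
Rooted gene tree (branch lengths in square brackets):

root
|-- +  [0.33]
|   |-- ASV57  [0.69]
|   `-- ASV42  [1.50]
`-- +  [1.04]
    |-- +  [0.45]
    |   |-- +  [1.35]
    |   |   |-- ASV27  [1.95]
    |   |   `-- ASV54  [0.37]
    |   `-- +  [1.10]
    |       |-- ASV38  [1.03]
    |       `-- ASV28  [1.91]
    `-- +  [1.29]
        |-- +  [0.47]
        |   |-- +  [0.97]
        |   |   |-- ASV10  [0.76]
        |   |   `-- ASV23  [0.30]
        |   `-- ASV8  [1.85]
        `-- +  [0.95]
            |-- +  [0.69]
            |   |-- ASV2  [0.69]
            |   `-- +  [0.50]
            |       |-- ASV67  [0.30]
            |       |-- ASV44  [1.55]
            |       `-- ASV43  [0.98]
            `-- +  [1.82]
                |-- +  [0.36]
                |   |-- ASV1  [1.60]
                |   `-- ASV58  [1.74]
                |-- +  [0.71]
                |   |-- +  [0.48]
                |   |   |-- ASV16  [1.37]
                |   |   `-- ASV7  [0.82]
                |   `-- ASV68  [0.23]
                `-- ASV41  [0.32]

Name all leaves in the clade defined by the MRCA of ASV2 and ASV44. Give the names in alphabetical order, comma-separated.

ASV2, ASV43, ASV44, ASV67

Tracing ASV2: it sits inside (ASV2,(ASV67,ASV44,ASV43)).
Tracing ASV44: it sits inside (ASV67,ASV44,ASV43).
The smallest clade enclosing both is (ASV2,(ASV67,ASV44,ASV43)); the answer is its 4 terminal taxa in alphabetical order.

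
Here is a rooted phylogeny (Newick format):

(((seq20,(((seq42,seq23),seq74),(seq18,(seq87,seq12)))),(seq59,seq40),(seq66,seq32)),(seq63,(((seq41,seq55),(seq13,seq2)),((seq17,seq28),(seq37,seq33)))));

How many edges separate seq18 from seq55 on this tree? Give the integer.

The MRCA of seq18 and seq55 is the root of the tree.
From seq18 up to that node: 5 branches. From seq55 up to the same node: 5 branches. Total: 5 + 5 = 10.

10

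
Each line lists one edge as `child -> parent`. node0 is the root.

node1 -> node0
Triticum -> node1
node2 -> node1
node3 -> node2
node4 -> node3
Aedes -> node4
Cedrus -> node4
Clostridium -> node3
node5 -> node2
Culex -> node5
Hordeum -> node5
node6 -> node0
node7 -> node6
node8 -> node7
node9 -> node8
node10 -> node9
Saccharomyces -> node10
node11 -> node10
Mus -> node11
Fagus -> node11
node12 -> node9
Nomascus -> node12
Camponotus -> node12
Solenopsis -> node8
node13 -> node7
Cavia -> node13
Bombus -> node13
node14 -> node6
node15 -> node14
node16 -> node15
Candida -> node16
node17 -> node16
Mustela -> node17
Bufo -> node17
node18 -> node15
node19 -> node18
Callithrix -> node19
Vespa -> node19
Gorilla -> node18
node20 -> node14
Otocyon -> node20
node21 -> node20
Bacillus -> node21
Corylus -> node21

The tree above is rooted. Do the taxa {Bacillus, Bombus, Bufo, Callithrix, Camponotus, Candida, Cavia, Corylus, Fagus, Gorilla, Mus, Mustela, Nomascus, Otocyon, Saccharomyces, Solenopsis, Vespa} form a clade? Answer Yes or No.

Yes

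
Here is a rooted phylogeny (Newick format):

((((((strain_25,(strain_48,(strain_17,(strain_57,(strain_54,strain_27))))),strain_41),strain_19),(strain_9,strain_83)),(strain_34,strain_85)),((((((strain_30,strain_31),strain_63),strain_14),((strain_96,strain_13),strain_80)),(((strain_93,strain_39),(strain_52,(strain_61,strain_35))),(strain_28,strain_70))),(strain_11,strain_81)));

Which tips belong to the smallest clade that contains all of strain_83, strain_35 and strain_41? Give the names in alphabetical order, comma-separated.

strain_11, strain_13, strain_14, strain_17, strain_19, strain_25, strain_27, strain_28, strain_30, strain_31, strain_34, strain_35, strain_39, strain_41, strain_48, strain_52, strain_54, strain_57, strain_61, strain_63, strain_70, strain_80, strain_81, strain_83, strain_85, strain_9, strain_93, strain_96

Tracing strain_83: it sits inside (strain_9,strain_83).
Tracing strain_35: it sits inside (strain_61,strain_35).
Tracing strain_41: it sits inside ((strain_25,(strain_48,(strain_17,(strain_57,(strain_54,strain_27))))),strain_41).
The smallest clade enclosing all 3 is the whole tree (their MRCA is the root), so the answer is all 28 tips in alphabetical order.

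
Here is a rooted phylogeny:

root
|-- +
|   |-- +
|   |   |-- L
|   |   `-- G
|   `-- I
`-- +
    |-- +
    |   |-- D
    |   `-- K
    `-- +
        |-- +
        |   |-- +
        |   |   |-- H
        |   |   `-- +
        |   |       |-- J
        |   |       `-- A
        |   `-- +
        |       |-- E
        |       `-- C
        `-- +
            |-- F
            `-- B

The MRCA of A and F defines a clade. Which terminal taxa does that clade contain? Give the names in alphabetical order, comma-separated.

Tracing A: it sits inside (J,A).
Tracing F: it sits inside (F,B).
The smallest clade enclosing both is (((H,(J,A)),(E,C)),(F,B)); the answer is its 7 terminal taxa in alphabetical order.

A, B, C, E, F, H, J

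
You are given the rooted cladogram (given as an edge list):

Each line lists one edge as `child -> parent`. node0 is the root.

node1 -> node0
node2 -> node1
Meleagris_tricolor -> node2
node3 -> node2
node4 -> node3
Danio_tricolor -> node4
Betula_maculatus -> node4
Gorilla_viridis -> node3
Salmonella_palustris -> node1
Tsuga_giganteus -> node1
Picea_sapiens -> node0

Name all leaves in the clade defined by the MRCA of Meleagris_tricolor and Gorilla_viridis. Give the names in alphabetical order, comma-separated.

Tracing Meleagris_tricolor: it sits inside (Meleagris_tricolor,((Danio_tricolor,Betula_maculatus),Gorilla_viridis)).
Tracing Gorilla_viridis: it sits inside ((Danio_tricolor,Betula_maculatus),Gorilla_viridis).
The smallest clade enclosing both is (Meleagris_tricolor,((Danio_tricolor,Betula_maculatus),Gorilla_viridis)); the answer is its 4 terminal taxa in alphabetical order.

Betula_maculatus, Danio_tricolor, Gorilla_viridis, Meleagris_tricolor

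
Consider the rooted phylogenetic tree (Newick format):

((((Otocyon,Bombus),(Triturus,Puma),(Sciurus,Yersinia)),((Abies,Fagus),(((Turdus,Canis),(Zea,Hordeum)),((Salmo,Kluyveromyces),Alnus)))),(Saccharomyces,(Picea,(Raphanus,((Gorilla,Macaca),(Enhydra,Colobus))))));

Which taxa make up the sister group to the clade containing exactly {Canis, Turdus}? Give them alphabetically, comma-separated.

Hordeum, Zea

The clade containing exactly {Canis, Turdus} attaches to the tree at the node subtending ((Turdus,Canis),(Zea,Hordeum)).
The other lineage descending from that same node — the sister group — is (Zea,Hordeum); its 2 tips in alphabetical order are the answer.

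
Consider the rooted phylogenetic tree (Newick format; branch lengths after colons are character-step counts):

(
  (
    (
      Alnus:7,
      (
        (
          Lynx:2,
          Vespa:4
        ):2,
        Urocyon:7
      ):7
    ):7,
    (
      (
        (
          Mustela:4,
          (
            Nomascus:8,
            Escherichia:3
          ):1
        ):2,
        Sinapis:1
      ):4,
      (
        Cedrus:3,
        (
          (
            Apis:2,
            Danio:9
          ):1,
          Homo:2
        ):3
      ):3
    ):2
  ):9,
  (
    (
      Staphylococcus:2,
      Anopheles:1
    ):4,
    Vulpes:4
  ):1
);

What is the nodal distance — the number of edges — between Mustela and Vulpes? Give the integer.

The MRCA of Mustela and Vulpes is the root of the tree.
From Mustela up to that node: 5 branches. From Vulpes up to the same node: 2 branches. Total: 5 + 2 = 7.

7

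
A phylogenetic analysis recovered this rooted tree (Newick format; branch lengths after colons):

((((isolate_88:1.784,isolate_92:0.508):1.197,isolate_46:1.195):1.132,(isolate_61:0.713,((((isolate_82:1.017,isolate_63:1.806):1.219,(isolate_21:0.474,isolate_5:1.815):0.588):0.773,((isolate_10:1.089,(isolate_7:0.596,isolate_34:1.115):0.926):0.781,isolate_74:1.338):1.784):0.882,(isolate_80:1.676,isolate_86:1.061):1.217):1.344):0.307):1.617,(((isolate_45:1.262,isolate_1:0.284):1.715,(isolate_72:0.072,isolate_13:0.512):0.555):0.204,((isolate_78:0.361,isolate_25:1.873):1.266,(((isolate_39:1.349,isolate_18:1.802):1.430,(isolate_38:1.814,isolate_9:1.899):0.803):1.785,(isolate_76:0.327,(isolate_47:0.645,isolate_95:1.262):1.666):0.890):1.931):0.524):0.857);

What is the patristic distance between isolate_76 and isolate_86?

The path runs isolate_76 → … → MRCA → … → isolate_86; the MRCA is the root of the tree.
Branch lengths along that path: 0.327 + 0.890 + 1.931 + 0.524 + 0.857 + 1.617 + 0.307 + 1.344 + 1.217 + 1.061 = 10.075.

10.075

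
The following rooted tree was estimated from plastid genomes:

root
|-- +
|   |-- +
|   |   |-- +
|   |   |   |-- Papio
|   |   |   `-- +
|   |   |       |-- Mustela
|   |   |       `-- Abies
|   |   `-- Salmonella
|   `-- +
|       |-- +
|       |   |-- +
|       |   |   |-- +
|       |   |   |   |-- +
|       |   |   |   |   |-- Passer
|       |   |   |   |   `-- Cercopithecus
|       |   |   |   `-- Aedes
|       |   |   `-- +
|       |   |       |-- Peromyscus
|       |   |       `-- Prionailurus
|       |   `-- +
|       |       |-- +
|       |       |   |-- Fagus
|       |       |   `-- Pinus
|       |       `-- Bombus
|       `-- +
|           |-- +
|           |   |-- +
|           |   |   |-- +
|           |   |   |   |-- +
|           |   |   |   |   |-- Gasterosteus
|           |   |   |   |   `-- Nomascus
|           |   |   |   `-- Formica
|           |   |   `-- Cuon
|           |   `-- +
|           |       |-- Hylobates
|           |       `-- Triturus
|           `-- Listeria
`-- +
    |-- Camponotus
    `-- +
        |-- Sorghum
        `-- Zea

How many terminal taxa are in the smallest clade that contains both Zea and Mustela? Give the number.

22

The MRCA of Zea and Mustela is the root, so the clade is the entire tree.
That clade contains 22 terminal taxa: Abies, Aedes, Bombus, Camponotus, Cercopithecus, Cuon, Fagus, Formica, Gasterosteus, Hylobates, Listeria, Mustela, Nomascus, Papio, Passer, Peromyscus, Pinus, Prionailurus, Salmonella, Sorghum, Triturus, Zea.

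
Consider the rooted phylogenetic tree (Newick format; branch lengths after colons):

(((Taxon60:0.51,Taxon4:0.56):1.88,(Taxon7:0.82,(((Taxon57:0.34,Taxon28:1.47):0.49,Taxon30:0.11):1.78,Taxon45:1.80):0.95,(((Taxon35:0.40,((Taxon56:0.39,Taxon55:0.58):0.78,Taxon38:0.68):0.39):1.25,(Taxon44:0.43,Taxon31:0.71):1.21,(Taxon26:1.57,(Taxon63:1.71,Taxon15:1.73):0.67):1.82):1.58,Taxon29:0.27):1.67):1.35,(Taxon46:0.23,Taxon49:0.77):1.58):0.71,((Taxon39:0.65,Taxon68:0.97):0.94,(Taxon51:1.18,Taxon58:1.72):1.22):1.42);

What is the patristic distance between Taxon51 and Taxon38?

The path runs Taxon51 → … → MRCA → … → Taxon38; the MRCA is the root of the tree.
Branch lengths along that path: 1.18 + 1.22 + 1.42 + 0.71 + 1.35 + 1.67 + 1.58 + 1.25 + 0.39 + 0.68 = 11.45.

11.45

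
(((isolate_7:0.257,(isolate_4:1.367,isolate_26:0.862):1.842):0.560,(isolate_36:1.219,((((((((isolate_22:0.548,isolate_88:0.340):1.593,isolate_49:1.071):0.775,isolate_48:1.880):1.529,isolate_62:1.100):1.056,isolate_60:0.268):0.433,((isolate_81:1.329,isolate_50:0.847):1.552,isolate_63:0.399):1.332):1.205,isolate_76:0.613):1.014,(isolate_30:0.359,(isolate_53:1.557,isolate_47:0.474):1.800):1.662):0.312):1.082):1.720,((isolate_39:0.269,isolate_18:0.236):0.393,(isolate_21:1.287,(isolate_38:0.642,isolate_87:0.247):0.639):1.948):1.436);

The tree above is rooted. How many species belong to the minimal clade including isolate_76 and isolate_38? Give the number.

22

The MRCA of isolate_76 and isolate_38 is the root, so the clade is the entire tree.
That clade contains 22 terminal taxa: isolate_18, isolate_21, isolate_22, isolate_26, isolate_30, isolate_36, isolate_38, isolate_39, isolate_4, isolate_47, isolate_48, isolate_49, isolate_50, isolate_53, isolate_60, isolate_62, isolate_63, isolate_7, isolate_76, isolate_81, isolate_87, isolate_88.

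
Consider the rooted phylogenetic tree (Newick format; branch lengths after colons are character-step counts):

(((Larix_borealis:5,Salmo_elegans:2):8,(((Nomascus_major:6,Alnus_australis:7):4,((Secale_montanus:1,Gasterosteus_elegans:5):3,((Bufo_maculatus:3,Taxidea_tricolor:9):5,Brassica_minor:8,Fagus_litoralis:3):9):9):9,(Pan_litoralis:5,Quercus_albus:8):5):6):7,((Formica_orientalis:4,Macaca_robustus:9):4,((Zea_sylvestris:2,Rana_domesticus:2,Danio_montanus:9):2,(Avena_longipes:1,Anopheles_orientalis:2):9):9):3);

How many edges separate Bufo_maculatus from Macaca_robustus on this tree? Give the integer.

The MRCA of Bufo_maculatus and Macaca_robustus is the root of the tree.
From Bufo_maculatus up to that node: 7 branches. From Macaca_robustus up to the same node: 3 branches. Total: 7 + 3 = 10.

10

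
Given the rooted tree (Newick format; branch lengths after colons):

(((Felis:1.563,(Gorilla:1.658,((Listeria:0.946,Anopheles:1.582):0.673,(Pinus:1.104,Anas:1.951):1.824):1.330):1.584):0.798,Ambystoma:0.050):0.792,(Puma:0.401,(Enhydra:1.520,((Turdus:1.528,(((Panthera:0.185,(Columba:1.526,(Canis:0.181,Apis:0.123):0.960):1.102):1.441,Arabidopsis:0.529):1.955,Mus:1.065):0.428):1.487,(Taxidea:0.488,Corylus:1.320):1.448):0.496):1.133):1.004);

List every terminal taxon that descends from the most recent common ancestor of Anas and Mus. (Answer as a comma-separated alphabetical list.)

Tracing Anas: it sits inside (Pinus,Anas).
Tracing Mus: it sits inside (((Panthera,(Columba,(Canis,Apis))),Arabidopsis),Mus).
The smallest clade enclosing both is the whole tree (their MRCA is the root), so the answer is all 18 tips in alphabetical order.

Ambystoma, Anas, Anopheles, Apis, Arabidopsis, Canis, Columba, Corylus, Enhydra, Felis, Gorilla, Listeria, Mus, Panthera, Pinus, Puma, Taxidea, Turdus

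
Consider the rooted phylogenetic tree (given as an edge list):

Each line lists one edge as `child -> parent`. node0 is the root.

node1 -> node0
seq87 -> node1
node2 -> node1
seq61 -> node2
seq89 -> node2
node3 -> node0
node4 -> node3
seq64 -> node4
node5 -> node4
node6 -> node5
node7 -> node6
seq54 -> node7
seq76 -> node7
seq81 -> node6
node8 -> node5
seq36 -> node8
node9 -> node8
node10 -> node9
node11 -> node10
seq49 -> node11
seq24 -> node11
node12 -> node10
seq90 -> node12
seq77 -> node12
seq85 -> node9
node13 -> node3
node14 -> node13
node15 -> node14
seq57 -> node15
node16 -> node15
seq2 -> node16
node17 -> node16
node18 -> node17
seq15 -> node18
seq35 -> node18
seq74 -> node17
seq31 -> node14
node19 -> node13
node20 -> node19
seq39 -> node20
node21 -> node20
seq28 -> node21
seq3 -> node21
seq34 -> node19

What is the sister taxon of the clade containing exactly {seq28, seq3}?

seq39

The clade containing exactly {seq28, seq3} attaches to the tree at the node subtending (seq39,(seq28,seq3)).
The other lineage descending from that same node — the sister group — is the single tip seq39.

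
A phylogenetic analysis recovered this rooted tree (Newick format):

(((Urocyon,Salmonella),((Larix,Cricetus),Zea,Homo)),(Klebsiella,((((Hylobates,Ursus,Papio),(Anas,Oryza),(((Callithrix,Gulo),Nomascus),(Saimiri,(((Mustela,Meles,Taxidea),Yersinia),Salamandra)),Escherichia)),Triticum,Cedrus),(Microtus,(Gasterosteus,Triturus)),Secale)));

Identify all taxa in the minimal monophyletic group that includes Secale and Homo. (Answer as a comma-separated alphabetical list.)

Tracing Secale: it sits inside ((((Hylobates,Ursus,Papio),(Anas,Oryza),(((Callithrix,Gulo),Nomascus),(Saimiri,(((Mustela,Meles,Taxidea),Yersinia),Salamandra)),Escherichia)),Triticum,Cedrus),(Microtus,(Gasterosteus,Triturus)),Secale).
Tracing Homo: it sits inside ((Larix,Cricetus),Zea,Homo).
The smallest clade enclosing both is the whole tree (their MRCA is the root), so the answer is all 28 tips in alphabetical order.

Anas, Callithrix, Cedrus, Cricetus, Escherichia, Gasterosteus, Gulo, Homo, Hylobates, Klebsiella, Larix, Meles, Microtus, Mustela, Nomascus, Oryza, Papio, Saimiri, Salamandra, Salmonella, Secale, Taxidea, Triticum, Triturus, Urocyon, Ursus, Yersinia, Zea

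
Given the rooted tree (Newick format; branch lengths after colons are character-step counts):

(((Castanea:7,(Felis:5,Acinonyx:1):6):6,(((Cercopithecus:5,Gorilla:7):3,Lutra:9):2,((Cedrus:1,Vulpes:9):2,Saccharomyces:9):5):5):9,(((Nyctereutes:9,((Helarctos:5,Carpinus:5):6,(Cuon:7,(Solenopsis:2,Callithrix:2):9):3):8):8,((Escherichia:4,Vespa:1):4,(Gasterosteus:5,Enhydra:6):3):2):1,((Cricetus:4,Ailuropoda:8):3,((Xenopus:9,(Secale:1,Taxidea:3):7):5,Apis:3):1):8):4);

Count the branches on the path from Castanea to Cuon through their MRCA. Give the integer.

9

The MRCA of Castanea and Cuon is the root of the tree.
From Castanea up to that node: 3 branches. From Cuon up to the same node: 6 branches. Total: 3 + 6 = 9.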